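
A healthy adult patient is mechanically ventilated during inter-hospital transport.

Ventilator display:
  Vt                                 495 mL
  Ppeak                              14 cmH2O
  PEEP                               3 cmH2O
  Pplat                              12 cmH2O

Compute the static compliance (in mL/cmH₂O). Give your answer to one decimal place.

55.0

Cstat = Vt / (Pplat − PEEP) = 495 / (12 − 3) = 495 / 9.0 = 55.0 mL/cmH2O.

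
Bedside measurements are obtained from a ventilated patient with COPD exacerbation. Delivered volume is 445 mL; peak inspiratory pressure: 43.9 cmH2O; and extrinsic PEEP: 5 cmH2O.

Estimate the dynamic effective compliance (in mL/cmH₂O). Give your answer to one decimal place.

Dynamic compliance = Vt / (PIP − PEEP) = 445 / (43.9 − 5) = 445 / 38.9 = 11.44 mL/cmH2O.

11.4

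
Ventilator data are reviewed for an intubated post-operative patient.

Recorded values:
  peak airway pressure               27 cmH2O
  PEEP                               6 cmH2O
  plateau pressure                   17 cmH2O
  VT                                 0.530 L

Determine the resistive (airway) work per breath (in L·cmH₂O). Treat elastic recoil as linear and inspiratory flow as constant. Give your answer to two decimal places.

With constant inspiratory flow the resistive pressure is constant at PIP − Pplat = 27 − 17 = 10.0 cmH2O, so resistive work = 10.0 × 0.530 = 5.3 L·cmH2O.

5.30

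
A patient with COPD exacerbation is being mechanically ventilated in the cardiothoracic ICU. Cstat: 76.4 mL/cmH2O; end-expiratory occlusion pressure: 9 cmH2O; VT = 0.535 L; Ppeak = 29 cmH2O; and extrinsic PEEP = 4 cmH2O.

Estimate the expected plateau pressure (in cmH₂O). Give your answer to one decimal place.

16.0

End-expiratory occlusion gives total PEEP = 9 cmH2O (intrinsic PEEP = 9 − 4 = 5). Use total PEEP for the elastic gradient.
Pplat = PEEPtotal + Vt / Cstat = 9 + 535 / 76.4 = 9 + 7.003 = 16.003 cmH2O.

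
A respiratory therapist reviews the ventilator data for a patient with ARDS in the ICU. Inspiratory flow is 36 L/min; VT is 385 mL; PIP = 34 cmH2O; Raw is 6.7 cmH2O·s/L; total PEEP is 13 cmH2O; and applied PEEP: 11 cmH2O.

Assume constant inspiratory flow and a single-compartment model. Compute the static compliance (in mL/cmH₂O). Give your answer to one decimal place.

22.7

Flow: 36 L/min ÷ 60 = 0.6 L/s.
Total PEEP = 13 cmH2O (set 11 + intrinsic 2); this is the baseline alveolar pressure.
Equation of motion (constant flow): PIP = Vt/C + R·V̇ + PEEP.
Vt/C = PIP − R·V̇ − PEEP = 34 − 6.7×0.6 − 13 = 34 − 4.02 − 13 = 16.98 cmH2O.
C = Vt / 16.98 = 385 / 16.98 = 22.674 mL/cmH2O.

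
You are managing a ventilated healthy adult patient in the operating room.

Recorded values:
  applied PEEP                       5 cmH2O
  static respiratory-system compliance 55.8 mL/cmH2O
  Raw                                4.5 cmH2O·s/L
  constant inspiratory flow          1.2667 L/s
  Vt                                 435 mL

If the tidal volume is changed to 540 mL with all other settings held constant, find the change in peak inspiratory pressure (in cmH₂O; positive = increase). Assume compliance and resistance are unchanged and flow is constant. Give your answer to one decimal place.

1.9

PIP = Vt/C + R·V̇ + PEEP (constant-flow equation of motion).
Only the elastic term changes: ΔPIP = ΔVt / C = (540 − 435) / 55.8 = 1.882 cmH2O.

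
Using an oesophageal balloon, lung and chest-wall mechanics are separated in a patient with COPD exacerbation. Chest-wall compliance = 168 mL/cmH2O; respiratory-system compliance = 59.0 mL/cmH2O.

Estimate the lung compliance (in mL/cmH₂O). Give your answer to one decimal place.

1/CL = 1/Crs − 1/Ccw.
1/CL = 1/59.0 − 1/168 = 0.011.
CL = 90.909 mL/cmH2O.

90.9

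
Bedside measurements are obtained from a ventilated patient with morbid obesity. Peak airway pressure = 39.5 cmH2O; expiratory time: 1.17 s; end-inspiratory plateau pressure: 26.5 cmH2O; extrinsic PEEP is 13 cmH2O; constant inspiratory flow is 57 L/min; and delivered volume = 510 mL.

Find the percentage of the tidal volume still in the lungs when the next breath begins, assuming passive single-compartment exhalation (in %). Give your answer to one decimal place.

Flow: 57 L/min ÷ 60 = 0.95 L/s.
R = (PIP − Pplat)/V̇ = (39.5 − 26.5) / 0.95 = 13.0/0.95 = 13.684 cmH2O·s/L.
C = Vt/(Pplat − PEEP) = 510.0 / (26.5 − 13) = 510.0/13.5 = 37.778 mL/cmH2O.
τ = R × C = 13.684 × 0.03778 L/cmH2O = 0.517 s.
Fraction remaining at end-expiration = e^(−Te/τ) = e^(−1.17/0.517) = 0.104 → 10.4%.

10.4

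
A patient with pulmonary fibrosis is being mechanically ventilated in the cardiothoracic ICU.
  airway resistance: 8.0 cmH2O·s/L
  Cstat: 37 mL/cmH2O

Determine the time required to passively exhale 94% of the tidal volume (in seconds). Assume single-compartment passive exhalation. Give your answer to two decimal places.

τ = R × C = 8.0 × 37 mL/cmH2O = 8.0 × 0.037 L/cmH2O = 0.296 s.
Exhaled fraction f = 1 − e^(−t/τ) → t = −τ·ln(1 − f) = −0.296·ln(0.06) = 0.8328 s.

0.83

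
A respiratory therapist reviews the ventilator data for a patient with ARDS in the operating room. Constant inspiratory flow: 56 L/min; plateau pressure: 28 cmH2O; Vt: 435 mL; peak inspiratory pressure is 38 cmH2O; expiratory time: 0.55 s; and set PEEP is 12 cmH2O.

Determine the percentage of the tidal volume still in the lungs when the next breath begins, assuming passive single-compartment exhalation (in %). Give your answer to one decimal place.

Flow: 56 L/min ÷ 60 = 0.9333 L/s.
R = (PIP − Pplat)/V̇ = (38 − 28) / 0.9333 = 10.0/0.9333 = 10.715 cmH2O·s/L.
C = Vt/(Pplat − PEEP) = 435.0 / (28 − 12) = 435.0/16.0 = 27.188 mL/cmH2O.
τ = R × C = 10.715 × 0.02719 L/cmH2O = 0.2913 s.
Fraction remaining at end-expiration = e^(−Te/τ) = e^(−0.55/0.2913) = 0.1514 → 15.14%.

15.1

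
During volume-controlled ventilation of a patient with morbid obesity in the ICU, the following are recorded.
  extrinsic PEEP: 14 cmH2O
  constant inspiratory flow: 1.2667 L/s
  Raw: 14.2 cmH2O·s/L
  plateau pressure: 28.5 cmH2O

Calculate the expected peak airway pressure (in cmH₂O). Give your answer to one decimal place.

PIP = Pplat + Raw × flow = 28.5 + 14.2 × 1.2667 = 28.5 + 17.987 = 46.487 cmH2O.

46.5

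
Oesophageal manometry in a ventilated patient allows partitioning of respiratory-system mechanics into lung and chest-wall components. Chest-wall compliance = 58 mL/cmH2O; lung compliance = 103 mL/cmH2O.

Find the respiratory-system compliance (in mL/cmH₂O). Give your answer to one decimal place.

37.1

Lung and chest wall are elastances in series: 1/Crs = 1/CL + 1/Ccw.
1/Crs = 1/103 + 1/58 = 0.02695.
Crs = 37.106 mL/cmH2O.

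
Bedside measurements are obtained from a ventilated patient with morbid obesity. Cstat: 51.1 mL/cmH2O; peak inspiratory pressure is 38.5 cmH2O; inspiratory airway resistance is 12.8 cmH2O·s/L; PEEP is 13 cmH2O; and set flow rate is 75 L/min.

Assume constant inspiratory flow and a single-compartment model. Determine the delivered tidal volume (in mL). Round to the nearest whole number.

485

Flow: 75 L/min ÷ 60 = 1.25 L/s.
Equation of motion (constant flow): PIP = Vt/C + R·V̇ + PEEP.
Vt/C = PIP − R·V̇ − PEEP = 38.5 − 16.0 − 13 = 9.5 cmH2O.
Vt = C × 9.5 = 51.1 × 9.5 = 485.45 mL.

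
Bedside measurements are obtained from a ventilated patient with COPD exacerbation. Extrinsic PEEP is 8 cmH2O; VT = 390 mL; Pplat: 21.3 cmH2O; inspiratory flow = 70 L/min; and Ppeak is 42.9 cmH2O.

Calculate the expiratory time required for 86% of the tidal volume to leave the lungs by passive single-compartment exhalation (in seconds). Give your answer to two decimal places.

Flow: 70 L/min ÷ 60 = 1.1667 L/s.
R = (PIP − Pplat)/V̇ = (42.9 − 21.3) / 1.1667 = 21.6/1.1667 = 18.514 cmH2O·s/L.
C = Vt/(Pplat − PEEP) = 390.0 / (21.3 − 8) = 390.0/13.3 = 29.323 mL/cmH2O.
τ = R × C = 18.514 × 0.02932 L/cmH2O = 0.5428 s.
t = −τ·ln(1 − 0.86) = −0.5428·ln(0.14) = 1.067 s.

1.07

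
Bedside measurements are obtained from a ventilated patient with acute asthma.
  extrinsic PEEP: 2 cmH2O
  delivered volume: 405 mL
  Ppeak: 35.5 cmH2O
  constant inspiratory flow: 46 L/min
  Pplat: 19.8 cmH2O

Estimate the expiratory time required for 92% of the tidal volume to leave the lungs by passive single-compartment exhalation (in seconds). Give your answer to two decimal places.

1.18

Flow: 46 L/min ÷ 60 = 0.7667 L/s.
R = (PIP − Pplat)/V̇ = (35.5 − 19.8) / 0.7667 = 15.7/0.7667 = 20.477 cmH2O·s/L.
C = Vt/(Pplat − PEEP) = 405.0 / (19.8 − 2) = 405.0/17.8 = 22.753 mL/cmH2O.
τ = R × C = 20.477 × 0.02275 L/cmH2O = 0.4659 s.
t = −τ·ln(1 − 0.92) = −0.4659·ln(0.08) = 1.177 s.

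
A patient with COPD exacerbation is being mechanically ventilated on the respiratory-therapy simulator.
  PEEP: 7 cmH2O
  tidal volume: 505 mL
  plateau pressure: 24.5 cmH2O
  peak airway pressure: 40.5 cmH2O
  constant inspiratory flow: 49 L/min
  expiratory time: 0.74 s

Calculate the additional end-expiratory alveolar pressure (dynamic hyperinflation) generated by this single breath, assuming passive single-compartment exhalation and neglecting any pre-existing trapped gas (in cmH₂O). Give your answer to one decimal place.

Flow: 49 L/min ÷ 60 = 0.8167 L/s.
R = (PIP − Pplat)/V̇ = (40.5 − 24.5) / 0.8167 = 16.0/0.8167 = 19.591 cmH2O·s/L.
C = Vt/(Pplat − PEEP) = 505.0 / (24.5 − 7) = 505.0/17.5 = 28.857 mL/cmH2O.
τ = R × C = 19.591 × 0.02886 L/cmH2O = 0.5654 s.
Fraction remaining = e^(−Te/τ) = e^(−0.74/0.5654) = 0.2701; trapped volume = 505.0 × 0.2701 = 136.4 mL.
Additional alveolar pressure from trapping ≈ V_trapped / C = 136.4 / 28.857 = 4.727 cmH2O.

4.7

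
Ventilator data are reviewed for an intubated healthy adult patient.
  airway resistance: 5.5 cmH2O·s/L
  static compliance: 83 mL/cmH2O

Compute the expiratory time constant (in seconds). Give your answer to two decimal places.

0.46

τ = R × C = 5.5 × 83 mL/cmH2O = 5.5 × 0.083 L/cmH2O = 0.4565 s.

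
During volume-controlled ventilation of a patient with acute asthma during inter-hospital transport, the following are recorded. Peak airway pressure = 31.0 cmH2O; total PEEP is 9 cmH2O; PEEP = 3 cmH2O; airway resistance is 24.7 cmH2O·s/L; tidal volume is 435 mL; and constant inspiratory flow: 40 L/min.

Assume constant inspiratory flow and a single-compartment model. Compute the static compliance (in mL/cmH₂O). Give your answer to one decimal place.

78.6

Flow: 40 L/min ÷ 60 = 0.6667 L/s.
Total PEEP = 9 cmH2O (set 3 + intrinsic 6); this is the baseline alveolar pressure.
Equation of motion (constant flow): PIP = Vt/C + R·V̇ + PEEP.
Vt/C = PIP − R·V̇ − PEEP = 31.0 − 24.7×0.6667 − 9 = 31.0 − 16.467 − 9 = 5.533 cmH2O.
C = Vt / 5.533 = 435 / 5.533 = 78.619 mL/cmH2O.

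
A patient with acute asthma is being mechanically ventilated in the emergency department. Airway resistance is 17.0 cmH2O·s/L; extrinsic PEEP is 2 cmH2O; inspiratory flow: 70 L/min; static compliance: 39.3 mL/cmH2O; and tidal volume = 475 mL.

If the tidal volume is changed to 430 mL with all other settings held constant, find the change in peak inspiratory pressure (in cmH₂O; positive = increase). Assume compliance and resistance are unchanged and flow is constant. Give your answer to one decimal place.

-1.1

PIP = Vt/C + R·V̇ + PEEP (constant-flow equation of motion).
Only the elastic term changes: ΔPIP = ΔVt / C = (430 − 475) / 39.3 = -1.145 cmH2O.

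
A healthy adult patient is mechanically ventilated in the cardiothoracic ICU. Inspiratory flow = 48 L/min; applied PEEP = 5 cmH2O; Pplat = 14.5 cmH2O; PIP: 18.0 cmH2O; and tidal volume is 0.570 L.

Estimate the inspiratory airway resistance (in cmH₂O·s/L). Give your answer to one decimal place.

Flow: 48 L/min ÷ 60 = 0.8 L/s.
Raw = (PIP − Pplat) / flow = (18.0 − 14.5) / 0.8 = 3.5 / 0.8 = 4.375 cmH2O·s/L.

4.4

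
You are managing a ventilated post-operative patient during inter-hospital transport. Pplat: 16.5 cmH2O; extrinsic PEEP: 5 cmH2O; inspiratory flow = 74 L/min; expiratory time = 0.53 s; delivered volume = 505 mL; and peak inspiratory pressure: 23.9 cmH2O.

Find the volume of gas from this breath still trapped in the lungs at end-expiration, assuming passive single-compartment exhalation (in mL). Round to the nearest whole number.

Flow: 74 L/min ÷ 60 = 1.2333 L/s.
R = (PIP − Pplat)/V̇ = (23.9 − 16.5) / 1.2333 = 7.4/1.2333 = 6.0 cmH2O·s/L.
C = Vt/(Pplat − PEEP) = 505.0 / (16.5 − 5) = 505.0/11.5 = 43.913 mL/cmH2O.
τ = R × C = 6.0 × 0.04391 L/cmH2O = 0.2635 s.
Fraction remaining = e^(−Te/τ) = e^(−0.53/0.2635) = 0.1338.
Trapped volume = 505.0 × 0.1338 = 67.569 mL.

68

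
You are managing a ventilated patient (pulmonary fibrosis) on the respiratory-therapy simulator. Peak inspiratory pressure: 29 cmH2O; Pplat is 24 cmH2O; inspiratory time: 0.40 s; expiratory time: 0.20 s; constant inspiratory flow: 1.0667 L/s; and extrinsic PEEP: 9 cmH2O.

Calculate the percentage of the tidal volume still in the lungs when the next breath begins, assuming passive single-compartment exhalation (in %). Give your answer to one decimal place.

Vt = flow × Ti = 1.0667 L/s × 0.40 s × 1000 mL/L = 426.68 mL.
R = (PIP − Pplat)/V̇ = (29 − 24) / 1.0667 = 5.0/1.0667 = 4.687 cmH2O·s/L.
C = Vt/(Pplat − PEEP) = 426.68 / (24 − 9) = 426.68/15.0 = 28.445 mL/cmH2O.
τ = R × C = 4.687 × 0.02845 L/cmH2O = 0.1333 s.
Fraction remaining at end-expiration = e^(−Te/τ) = e^(−0.20/0.1333) = 0.223 → 22.3%.

22.3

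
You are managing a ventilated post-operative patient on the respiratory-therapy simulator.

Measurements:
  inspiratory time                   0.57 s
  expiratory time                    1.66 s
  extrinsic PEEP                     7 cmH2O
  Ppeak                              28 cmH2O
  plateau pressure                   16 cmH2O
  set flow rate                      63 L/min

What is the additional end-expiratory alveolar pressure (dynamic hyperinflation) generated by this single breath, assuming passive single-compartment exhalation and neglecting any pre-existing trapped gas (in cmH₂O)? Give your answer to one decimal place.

1.0

Flow: 63 L/min ÷ 60 = 1.05 L/s.
Vt = flow × Ti = 1.05 L/s × 0.57 s × 1000 mL/L = 598.5 mL.
R = (PIP − Pplat)/V̇ = (28 − 16) / 1.05 = 12.0/1.05 = 11.429 cmH2O·s/L.
C = Vt/(Pplat − PEEP) = 598.5 / (16 − 7) = 598.5/9.0 = 66.5 mL/cmH2O.
τ = R × C = 11.429 × 0.0665 L/cmH2O = 0.76 s.
Fraction remaining = e^(−Te/τ) = e^(−1.66/0.76) = 0.1126; trapped volume = 598.5 × 0.1126 = 67.391 mL.
Additional alveolar pressure from trapping ≈ V_trapped / C = 67.391 / 66.5 = 1.013 cmH2O.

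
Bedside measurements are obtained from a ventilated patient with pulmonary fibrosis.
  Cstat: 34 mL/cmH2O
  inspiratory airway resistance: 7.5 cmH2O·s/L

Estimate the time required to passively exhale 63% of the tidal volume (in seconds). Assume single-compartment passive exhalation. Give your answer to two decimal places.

τ = R × C = 7.5 × 34 mL/cmH2O = 7.5 × 0.034 L/cmH2O = 0.255 s.
Exhaled fraction f = 1 − e^(−t/τ) → t = −τ·ln(1 − f) = −0.255·ln(0.37) = 0.2535 s.

0.25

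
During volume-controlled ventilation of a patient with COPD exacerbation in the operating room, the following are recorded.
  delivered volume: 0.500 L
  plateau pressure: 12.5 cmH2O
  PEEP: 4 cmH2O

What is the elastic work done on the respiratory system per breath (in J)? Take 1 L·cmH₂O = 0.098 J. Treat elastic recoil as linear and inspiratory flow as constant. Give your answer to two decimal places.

Elastic work ≈ ½ × (Pplat − PEEP) × Vt = 0.5 × (12.5 − 4) × 0.500 L = 0.5 × 8.5 × 0.500 = 2.125 L·cmH2O.
× 0.098 J/(L·cmH2O) → 0.2083 J.

0.21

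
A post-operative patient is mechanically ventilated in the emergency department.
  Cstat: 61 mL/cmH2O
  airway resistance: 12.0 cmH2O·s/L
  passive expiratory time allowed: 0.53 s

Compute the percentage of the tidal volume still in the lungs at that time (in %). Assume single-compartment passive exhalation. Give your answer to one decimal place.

τ = R × C = 12.0 × 61 mL/cmH2O = 12.0 × 0.061 L/cmH2O = 0.732 s.
Passive exhalation: V(t)/V₀ = e^(−t/τ) = e^(−0.53/0.732) = 0.4848.
Fraction remaining = 0.4848 → 48.48%.

48.5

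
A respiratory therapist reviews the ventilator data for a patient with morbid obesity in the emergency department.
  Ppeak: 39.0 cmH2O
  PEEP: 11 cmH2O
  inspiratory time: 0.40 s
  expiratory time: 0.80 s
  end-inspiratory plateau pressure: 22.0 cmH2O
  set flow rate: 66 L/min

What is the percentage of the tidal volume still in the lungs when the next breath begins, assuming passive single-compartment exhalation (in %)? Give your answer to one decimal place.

Flow: 66 L/min ÷ 60 = 1.1 L/s.
Vt = flow × Ti = 1.1 L/s × 0.40 s × 1000 mL/L = 440.0 mL.
R = (PIP − Pplat)/V̇ = (39.0 − 22.0) / 1.1 = 17.0/1.1 = 15.455 cmH2O·s/L.
C = Vt/(Pplat − PEEP) = 440.0 / (22.0 − 11) = 440.0/11.0 = 40.0 mL/cmH2O.
τ = R × C = 15.455 × 0.04 L/cmH2O = 0.6182 s.
Fraction remaining at end-expiration = e^(−Te/τ) = e^(−0.80/0.6182) = 0.2742 → 27.42%.

27.4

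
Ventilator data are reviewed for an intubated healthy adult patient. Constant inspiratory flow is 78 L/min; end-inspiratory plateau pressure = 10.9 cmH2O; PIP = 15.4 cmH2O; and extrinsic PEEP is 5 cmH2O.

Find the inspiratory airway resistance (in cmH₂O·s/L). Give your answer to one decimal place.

3.5

Flow: 78 L/min ÷ 60 = 1.3 L/s.
Raw = (PIP − Pplat) / flow = (15.4 − 10.9) / 1.3 = 4.5 / 1.3 = 3.462 cmH2O·s/L.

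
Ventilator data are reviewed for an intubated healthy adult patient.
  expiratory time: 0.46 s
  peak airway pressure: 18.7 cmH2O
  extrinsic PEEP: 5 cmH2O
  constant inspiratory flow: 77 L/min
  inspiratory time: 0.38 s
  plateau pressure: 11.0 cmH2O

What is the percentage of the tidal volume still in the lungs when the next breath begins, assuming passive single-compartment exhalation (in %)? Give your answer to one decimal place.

38.9

Flow: 77 L/min ÷ 60 = 1.2833 L/s.
Vt = flow × Ti = 1.2833 L/s × 0.38 s × 1000 mL/L = 487.65 mL.
R = (PIP − Pplat)/V̇ = (18.7 − 11.0) / 1.2833 = 7.7/1.2833 = 6.0 cmH2O·s/L.
C = Vt/(Pplat − PEEP) = 487.65 / (11.0 − 5) = 487.65/6.0 = 81.275 mL/cmH2O.
τ = R × C = 6.0 × 0.08128 L/cmH2O = 0.4877 s.
Fraction remaining at end-expiration = e^(−Te/τ) = e^(−0.46/0.4877) = 0.3894 → 38.94%.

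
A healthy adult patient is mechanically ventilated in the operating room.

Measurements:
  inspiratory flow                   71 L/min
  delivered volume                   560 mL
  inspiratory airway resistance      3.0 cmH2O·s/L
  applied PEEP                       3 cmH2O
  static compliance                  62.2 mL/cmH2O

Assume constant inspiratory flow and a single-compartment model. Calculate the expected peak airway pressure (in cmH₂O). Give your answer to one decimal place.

Flow: 71 L/min ÷ 60 = 1.1833 L/s.
Equation of motion (constant flow): PIP = Vt/C + R·V̇ + PEEP.
PIP = 560/62.2 + 3.0×1.1833 + 3 = 9.003 + 3.55 + 3 = 15.553 cmH2O.

15.6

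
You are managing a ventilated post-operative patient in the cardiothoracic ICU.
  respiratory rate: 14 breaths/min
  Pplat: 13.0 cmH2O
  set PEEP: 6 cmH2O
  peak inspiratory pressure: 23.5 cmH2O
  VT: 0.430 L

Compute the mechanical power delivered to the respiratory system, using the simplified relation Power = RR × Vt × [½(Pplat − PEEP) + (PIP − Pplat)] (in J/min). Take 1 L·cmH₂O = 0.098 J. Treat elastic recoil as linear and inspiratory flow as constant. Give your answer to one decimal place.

Per-breath work = Vt × [½(Pplat−PEEP) + (PIP−Pplat)] = 0.430 × [0.5×7.0 + 10.5] = 0.430 × 14.0 = 6.02 L·cmH2O.
Power = 14 × 6.02 = 84.28 L·cmH2O/min.
× 0.098 J/(L·cmH2O) → 8.259 J/min.

8.3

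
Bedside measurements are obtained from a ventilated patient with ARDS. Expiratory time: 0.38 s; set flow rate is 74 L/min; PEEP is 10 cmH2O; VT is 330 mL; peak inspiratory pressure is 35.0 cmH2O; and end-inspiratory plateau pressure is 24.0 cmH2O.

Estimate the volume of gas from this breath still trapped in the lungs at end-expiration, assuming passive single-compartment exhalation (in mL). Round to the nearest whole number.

54

Flow: 74 L/min ÷ 60 = 1.2333 L/s.
R = (PIP − Pplat)/V̇ = (35.0 − 24.0) / 1.2333 = 11.0/1.2333 = 8.919 cmH2O·s/L.
C = Vt/(Pplat − PEEP) = 330.0 / (24.0 − 10) = 330.0/14.0 = 23.571 mL/cmH2O.
τ = R × C = 8.919 × 0.02357 L/cmH2O = 0.2102 s.
Fraction remaining = e^(−Te/τ) = e^(−0.38/0.2102) = 0.164.
Trapped volume = 330.0 × 0.164 = 54.12 mL.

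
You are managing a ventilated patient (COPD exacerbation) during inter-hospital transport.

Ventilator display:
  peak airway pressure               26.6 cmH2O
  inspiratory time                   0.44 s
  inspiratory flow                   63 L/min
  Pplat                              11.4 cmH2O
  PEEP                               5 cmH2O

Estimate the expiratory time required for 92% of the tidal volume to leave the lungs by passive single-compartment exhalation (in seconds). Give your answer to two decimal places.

Flow: 63 L/min ÷ 60 = 1.05 L/s.
Vt = flow × Ti = 1.05 L/s × 0.44 s × 1000 mL/L = 462.0 mL.
R = (PIP − Pplat)/V̇ = (26.6 − 11.4) / 1.05 = 15.2/1.05 = 14.476 cmH2O·s/L.
C = Vt/(Pplat − PEEP) = 462.0 / (11.4 − 5) = 462.0/6.4 = 72.188 mL/cmH2O.
τ = R × C = 14.476 × 0.07219 L/cmH2O = 1.045 s.
t = −τ·ln(1 − 0.92) = −1.045·ln(0.08) = 2.639 s.

2.64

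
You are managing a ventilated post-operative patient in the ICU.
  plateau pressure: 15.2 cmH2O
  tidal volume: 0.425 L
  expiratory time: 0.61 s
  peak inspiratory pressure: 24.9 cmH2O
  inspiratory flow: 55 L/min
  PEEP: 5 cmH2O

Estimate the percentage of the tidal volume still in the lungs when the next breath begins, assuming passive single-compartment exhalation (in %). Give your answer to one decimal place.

Flow: 55 L/min ÷ 60 = 0.9167 L/s.
R = (PIP − Pplat)/V̇ = (24.9 − 15.2) / 0.9167 = 9.7/0.9167 = 10.581 cmH2O·s/L.
C = Vt/(Pplat − PEEP) = 425.0 / (15.2 − 5) = 425.0/10.2 = 41.667 mL/cmH2O.
τ = R × C = 10.581 × 0.04167 L/cmH2O = 0.4409 s.
Fraction remaining at end-expiration = e^(−Te/τ) = e^(−0.61/0.4409) = 0.2507 → 25.07%.

25.1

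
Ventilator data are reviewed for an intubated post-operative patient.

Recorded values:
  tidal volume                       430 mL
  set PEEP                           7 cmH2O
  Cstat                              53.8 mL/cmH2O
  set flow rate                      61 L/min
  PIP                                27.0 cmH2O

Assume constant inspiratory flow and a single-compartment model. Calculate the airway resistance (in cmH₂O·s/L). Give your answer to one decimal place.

Flow: 61 L/min ÷ 60 = 1.0167 L/s.
Equation of motion (constant flow): PIP = Vt/C + R·V̇ + PEEP.
R·V̇ = PIP − Vt/C − PEEP = 27.0 − 430/53.8 − 7 = 27.0 − 7.993 − 7 = 12.007 cmH2O.
R = 12.007 / 1.0167 = 11.81 cmH2O·s/L.

11.8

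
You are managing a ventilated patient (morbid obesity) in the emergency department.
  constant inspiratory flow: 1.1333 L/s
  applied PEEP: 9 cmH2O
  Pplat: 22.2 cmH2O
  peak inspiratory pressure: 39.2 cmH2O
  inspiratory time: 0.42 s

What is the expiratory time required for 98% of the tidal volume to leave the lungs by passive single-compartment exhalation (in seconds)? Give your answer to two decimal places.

2.12

Vt = flow × Ti = 1.1333 L/s × 0.42 s × 1000 mL/L = 475.99 mL.
R = (PIP − Pplat)/V̇ = (39.2 − 22.2) / 1.1333 = 17.0/1.1333 = 15.0 cmH2O·s/L.
C = Vt/(Pplat − PEEP) = 475.99 / (22.2 − 9) = 475.99/13.2 = 36.06 mL/cmH2O.
τ = R × C = 15.0 × 0.03606 L/cmH2O = 0.5409 s.
t = −τ·ln(1 − 0.98) = −0.5409·ln(0.02) = 2.116 s.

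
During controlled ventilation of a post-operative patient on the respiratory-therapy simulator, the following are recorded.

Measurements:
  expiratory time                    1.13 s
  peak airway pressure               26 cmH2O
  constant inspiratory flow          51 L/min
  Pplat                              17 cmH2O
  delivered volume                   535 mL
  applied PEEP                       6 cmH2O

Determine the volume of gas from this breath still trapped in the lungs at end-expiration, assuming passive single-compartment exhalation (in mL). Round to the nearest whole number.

Flow: 51 L/min ÷ 60 = 0.85 L/s.
R = (PIP − Pplat)/V̇ = (26 − 17) / 0.85 = 9.0/0.85 = 10.588 cmH2O·s/L.
C = Vt/(Pplat − PEEP) = 535.0 / (17 − 6) = 535.0/11.0 = 48.636 mL/cmH2O.
τ = R × C = 10.588 × 0.04864 L/cmH2O = 0.515 s.
Fraction remaining = e^(−Te/τ) = e^(−1.13/0.515) = 0.1115.
Trapped volume = 535.0 × 0.1115 = 59.653 mL.

60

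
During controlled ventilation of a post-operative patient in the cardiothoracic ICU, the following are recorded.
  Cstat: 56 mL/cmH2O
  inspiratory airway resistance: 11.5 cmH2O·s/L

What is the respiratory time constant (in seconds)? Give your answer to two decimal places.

0.64

τ = R × C = 11.5 × 56 mL/cmH2O = 11.5 × 0.056 L/cmH2O = 0.644 s.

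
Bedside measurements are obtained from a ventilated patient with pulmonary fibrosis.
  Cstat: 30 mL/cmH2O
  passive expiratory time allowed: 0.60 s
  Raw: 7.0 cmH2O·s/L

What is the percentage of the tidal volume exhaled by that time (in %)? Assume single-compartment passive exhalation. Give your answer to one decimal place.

94.3

τ = R × C = 7.0 × 30 mL/cmH2O = 7.0 × 0.030 L/cmH2O = 0.21 s.
Passive exhalation: V(t)/V₀ = e^(−t/τ) = e^(−0.60/0.21) = 0.05743.
Fraction exhaled = 1 − 0.05743 = 0.9426 → 94.26%.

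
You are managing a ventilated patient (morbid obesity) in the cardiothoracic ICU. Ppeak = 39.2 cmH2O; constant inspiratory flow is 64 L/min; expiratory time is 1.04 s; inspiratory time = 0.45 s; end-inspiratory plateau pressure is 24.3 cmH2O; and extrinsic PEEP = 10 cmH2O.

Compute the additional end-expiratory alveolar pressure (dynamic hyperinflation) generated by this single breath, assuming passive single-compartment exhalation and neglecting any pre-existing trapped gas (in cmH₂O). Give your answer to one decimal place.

Flow: 64 L/min ÷ 60 = 1.0667 L/s.
Vt = flow × Ti = 1.0667 L/s × 0.45 s × 1000 mL/L = 480.02 mL.
R = (PIP − Pplat)/V̇ = (39.2 − 24.3) / 1.0667 = 14.9/1.0667 = 13.968 cmH2O·s/L.
C = Vt/(Pplat − PEEP) = 480.02 / (24.3 − 10) = 480.02/14.3 = 33.568 mL/cmH2O.
τ = R × C = 13.968 × 0.03357 L/cmH2O = 0.4689 s.
Fraction remaining = e^(−Te/τ) = e^(−1.04/0.4689) = 0.1088; trapped volume = 480.02 × 0.1088 = 52.226 mL.
Additional alveolar pressure from trapping ≈ V_trapped / C = 52.226 / 33.568 = 1.556 cmH2O.

1.6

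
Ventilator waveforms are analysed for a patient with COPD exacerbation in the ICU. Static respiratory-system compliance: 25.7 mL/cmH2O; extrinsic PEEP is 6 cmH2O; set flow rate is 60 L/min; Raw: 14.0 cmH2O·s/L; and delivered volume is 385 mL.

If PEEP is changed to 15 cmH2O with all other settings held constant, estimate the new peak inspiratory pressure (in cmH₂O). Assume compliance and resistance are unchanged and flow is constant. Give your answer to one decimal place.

44.0

Flow: 60 L/min ÷ 60 = 1 L/s.
PIP = Vt/C + R·V̇ + PEEP (constant-flow equation of motion).
Only the baseline term changes: ΔPIP = ΔPEEP = 15 − 6 = 9.0 cmH2O.
Original PIP = 385/25.7 + 14.0×1 + 6 = 34.981 cmH2O; new PIP = 34.981 + (9.0) = 43.981 cmH2O.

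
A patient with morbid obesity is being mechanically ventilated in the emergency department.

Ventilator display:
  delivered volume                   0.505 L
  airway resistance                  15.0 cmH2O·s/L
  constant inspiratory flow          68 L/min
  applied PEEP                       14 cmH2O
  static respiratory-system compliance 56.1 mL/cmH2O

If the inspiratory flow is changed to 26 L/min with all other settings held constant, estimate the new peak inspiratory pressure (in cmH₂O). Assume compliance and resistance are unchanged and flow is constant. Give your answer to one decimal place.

Flow: 68 L/min ÷ 60 = 1.1333 L/s.
New flow: 26 L/min ÷ 60 = 0.4333 L/s.
PIP = Vt/C + R·V̇ + PEEP (constant-flow equation of motion).
Only the resistive term changes: ΔPIP = R × ΔV̇ = 15.0 × (0.4333 − 1.1333) = 15.0 × -0.7 = -10.5 cmH2O.
Original PIP = 505/56.1 + 15.0×1.1333 + 14 = 40.001 cmH2O; new PIP = 40.001 + (-10.5) = 29.501 cmH2O.

29.5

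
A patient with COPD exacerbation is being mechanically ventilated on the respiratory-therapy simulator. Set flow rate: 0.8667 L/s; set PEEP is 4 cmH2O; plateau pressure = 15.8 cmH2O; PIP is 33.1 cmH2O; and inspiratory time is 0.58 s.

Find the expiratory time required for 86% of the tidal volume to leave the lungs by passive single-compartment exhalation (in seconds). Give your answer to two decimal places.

1.67

Vt = flow × Ti = 0.8667 L/s × 0.58 s × 1000 mL/L = 502.69 mL.
R = (PIP − Pplat)/V̇ = (33.1 − 15.8) / 0.8667 = 17.3/0.8667 = 19.961 cmH2O·s/L.
C = Vt/(Pplat − PEEP) = 502.69 / (15.8 − 4) = 502.69/11.8 = 42.601 mL/cmH2O.
τ = R × C = 19.961 × 0.0426 L/cmH2O = 0.8503 s.
t = −τ·ln(1 − 0.86) = −0.8503·ln(0.14) = 1.672 s.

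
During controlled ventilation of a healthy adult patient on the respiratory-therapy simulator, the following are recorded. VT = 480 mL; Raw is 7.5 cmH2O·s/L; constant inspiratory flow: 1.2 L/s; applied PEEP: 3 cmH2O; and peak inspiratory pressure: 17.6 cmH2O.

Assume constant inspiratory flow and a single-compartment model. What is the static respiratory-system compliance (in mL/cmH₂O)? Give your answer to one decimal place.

Equation of motion (constant flow): PIP = Vt/C + R·V̇ + PEEP.
Vt/C = PIP − R·V̇ − PEEP = 17.6 − 7.5×1.2 − 3 = 17.6 − 9.0 − 3 = 5.6 cmH2O.
C = Vt / 5.6 = 480 / 5.6 = 85.714 mL/cmH2O.

85.7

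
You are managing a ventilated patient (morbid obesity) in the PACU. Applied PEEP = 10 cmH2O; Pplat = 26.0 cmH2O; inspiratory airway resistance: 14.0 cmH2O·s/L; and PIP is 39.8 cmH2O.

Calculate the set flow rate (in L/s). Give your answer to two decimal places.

0.99

flow = (PIP − Pplat) / Raw = 13.8 / 14.0 = 0.9857 L/s.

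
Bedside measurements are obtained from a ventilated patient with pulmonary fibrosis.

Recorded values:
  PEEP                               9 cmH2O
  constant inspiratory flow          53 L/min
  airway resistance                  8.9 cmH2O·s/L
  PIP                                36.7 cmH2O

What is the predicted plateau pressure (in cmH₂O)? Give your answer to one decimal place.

Flow: 53 L/min ÷ 60 = 0.8833 L/s.
Pplat = PIP − Raw × flow = 36.7 − 8.9 × 0.8833 = 36.7 − 7.861 = 28.839 cmH2O.

28.8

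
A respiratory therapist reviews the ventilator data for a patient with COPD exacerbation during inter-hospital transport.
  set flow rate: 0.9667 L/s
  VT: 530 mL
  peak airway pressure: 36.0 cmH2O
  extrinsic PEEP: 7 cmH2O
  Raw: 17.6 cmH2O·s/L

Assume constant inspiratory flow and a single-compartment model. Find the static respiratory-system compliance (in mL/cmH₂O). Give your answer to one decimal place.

Equation of motion (constant flow): PIP = Vt/C + R·V̇ + PEEP.
Vt/C = PIP − R·V̇ − PEEP = 36.0 − 17.6×0.9667 − 7 = 36.0 − 17.014 − 7 = 11.986 cmH2O.
C = Vt / 11.986 = 530 / 11.986 = 44.218 mL/cmH2O.

44.2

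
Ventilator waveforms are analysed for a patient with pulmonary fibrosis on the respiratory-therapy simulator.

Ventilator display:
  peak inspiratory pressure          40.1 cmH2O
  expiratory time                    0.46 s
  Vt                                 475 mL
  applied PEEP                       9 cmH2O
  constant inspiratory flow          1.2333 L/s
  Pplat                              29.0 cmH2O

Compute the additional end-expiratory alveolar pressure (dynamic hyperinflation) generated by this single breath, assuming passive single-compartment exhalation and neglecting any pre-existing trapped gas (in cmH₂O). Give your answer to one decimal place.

R = (PIP − Pplat)/V̇ = (40.1 − 29.0) / 1.2333 = 11.1/1.2333 = 9.0 cmH2O·s/L.
C = Vt/(Pplat − PEEP) = 475.0 / (29.0 − 9) = 475.0/20.0 = 23.75 mL/cmH2O.
τ = R × C = 9.0 × 0.02375 L/cmH2O = 0.2138 s.
Fraction remaining = e^(−Te/τ) = e^(−0.46/0.2138) = 0.1163; trapped volume = 475.0 × 0.1163 = 55.243 mL.
Additional alveolar pressure from trapping ≈ V_trapped / C = 55.243 / 23.75 = 2.326 cmH2O.

2.3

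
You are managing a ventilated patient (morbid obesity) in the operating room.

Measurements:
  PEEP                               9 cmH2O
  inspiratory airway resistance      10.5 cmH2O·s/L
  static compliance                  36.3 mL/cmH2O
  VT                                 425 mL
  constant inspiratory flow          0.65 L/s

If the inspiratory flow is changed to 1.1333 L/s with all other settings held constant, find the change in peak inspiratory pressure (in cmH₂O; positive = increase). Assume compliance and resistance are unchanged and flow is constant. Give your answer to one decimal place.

5.1

PIP = Vt/C + R·V̇ + PEEP (constant-flow equation of motion).
Only the resistive term changes: ΔPIP = R × ΔV̇ = 10.5 × (1.1333 − 0.65) = 10.5 × 0.4833 = 5.075 cmH2O.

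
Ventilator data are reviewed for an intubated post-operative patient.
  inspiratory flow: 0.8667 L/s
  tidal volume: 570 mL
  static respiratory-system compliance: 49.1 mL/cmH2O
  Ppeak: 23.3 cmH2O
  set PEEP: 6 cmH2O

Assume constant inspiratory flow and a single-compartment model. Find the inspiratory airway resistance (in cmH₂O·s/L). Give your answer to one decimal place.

Equation of motion (constant flow): PIP = Vt/C + R·V̇ + PEEP.
R·V̇ = PIP − Vt/C − PEEP = 23.3 − 570/49.1 − 6 = 23.3 − 11.609 − 6 = 5.691 cmH2O.
R = 5.691 / 0.8667 = 6.566 cmH2O·s/L.

6.6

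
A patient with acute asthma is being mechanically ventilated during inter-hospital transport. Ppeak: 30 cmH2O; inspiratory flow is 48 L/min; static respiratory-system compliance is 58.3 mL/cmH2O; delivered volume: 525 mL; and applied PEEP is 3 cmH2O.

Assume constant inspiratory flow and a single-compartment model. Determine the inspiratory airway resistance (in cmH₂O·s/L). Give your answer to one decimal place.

Flow: 48 L/min ÷ 60 = 0.8 L/s.
Equation of motion (constant flow): PIP = Vt/C + R·V̇ + PEEP.
R·V̇ = PIP − Vt/C − PEEP = 30 − 525/58.3 − 3 = 30 − 9.005 − 3 = 17.995 cmH2O.
R = 17.995 / 0.8 = 22.494 cmH2O·s/L.

22.5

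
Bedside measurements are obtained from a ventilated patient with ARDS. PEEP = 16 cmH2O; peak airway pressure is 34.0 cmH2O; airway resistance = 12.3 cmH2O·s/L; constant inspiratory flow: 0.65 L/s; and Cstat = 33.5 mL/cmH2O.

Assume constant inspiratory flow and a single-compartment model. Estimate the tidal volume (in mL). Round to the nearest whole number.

335

Equation of motion (constant flow): PIP = Vt/C + R·V̇ + PEEP.
Vt/C = PIP − R·V̇ − PEEP = 34.0 − 7.995 − 16 = 10.005 cmH2O.
Vt = C × 10.005 = 33.5 × 10.005 = 335.17 mL.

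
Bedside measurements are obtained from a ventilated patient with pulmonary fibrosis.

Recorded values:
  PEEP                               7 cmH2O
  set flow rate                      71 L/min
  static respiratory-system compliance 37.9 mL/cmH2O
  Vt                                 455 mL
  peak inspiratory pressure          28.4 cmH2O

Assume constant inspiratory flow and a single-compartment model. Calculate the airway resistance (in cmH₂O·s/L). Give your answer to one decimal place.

7.9

Flow: 71 L/min ÷ 60 = 1.1833 L/s.
Equation of motion (constant flow): PIP = Vt/C + R·V̇ + PEEP.
R·V̇ = PIP − Vt/C − PEEP = 28.4 − 455/37.9 − 7 = 28.4 − 12.005 − 7 = 9.395 cmH2O.
R = 9.395 / 1.1833 = 7.94 cmH2O·s/L.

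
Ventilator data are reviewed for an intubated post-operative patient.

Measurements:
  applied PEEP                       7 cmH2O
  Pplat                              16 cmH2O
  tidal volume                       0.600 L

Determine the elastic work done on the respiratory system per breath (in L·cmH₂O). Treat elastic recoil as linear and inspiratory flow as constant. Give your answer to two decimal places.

Elastic work ≈ ½ × (Pplat − PEEP) × Vt = 0.5 × (16 − 7) × 0.600 L = 0.5 × 9.0 × 0.600 = 2.7 L·cmH2O.

2.70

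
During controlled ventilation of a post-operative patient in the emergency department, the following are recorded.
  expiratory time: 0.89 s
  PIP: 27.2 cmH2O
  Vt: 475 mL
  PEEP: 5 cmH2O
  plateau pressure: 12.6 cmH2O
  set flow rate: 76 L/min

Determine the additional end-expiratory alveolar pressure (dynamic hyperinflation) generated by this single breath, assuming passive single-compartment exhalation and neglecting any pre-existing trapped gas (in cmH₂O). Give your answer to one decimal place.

Flow: 76 L/min ÷ 60 = 1.2667 L/s.
R = (PIP − Pplat)/V̇ = (27.2 − 12.6) / 1.2667 = 14.6/1.2667 = 11.526 cmH2O·s/L.
C = Vt/(Pplat − PEEP) = 475.0 / (12.6 − 5) = 475.0/7.6 = 62.5 mL/cmH2O.
τ = R × C = 11.526 × 0.0625 L/cmH2O = 0.7204 s.
Fraction remaining = e^(−Te/τ) = e^(−0.89/0.7204) = 0.2907; trapped volume = 475.0 × 0.2907 = 138.08 mL.
Additional alveolar pressure from trapping ≈ V_trapped / C = 138.08 / 62.5 = 2.209 cmH2O.

2.2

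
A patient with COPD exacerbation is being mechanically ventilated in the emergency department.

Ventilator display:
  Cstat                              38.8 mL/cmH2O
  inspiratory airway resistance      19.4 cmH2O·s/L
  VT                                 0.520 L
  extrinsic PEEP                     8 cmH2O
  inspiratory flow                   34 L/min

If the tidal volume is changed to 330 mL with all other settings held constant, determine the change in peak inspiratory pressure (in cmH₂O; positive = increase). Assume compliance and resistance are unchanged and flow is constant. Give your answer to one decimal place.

-4.9

PIP = Vt/C + R·V̇ + PEEP (constant-flow equation of motion).
Only the elastic term changes: ΔPIP = ΔVt / C = (330 − 520) / 38.8 = -4.897 cmH2O.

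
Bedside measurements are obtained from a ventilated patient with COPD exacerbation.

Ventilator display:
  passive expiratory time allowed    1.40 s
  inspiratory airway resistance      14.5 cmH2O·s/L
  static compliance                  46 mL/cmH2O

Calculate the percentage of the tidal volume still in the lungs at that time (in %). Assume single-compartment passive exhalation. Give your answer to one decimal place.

τ = R × C = 14.5 × 46 mL/cmH2O = 14.5 × 0.046 L/cmH2O = 0.667 s.
Passive exhalation: V(t)/V₀ = e^(−t/τ) = e^(−1.40/0.667) = 0.1226.
Fraction remaining = 0.1226 → 12.26%.

12.3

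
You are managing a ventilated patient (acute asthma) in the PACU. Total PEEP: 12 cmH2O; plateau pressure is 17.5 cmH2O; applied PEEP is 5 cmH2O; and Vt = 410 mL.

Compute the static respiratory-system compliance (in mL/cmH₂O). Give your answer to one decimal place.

End-expiratory occlusion gives total PEEP = 12 cmH2O (intrinsic PEEP = 12 − 5 = 7). Use total PEEP for the elastic gradient.
Cstat = Vt / (Pplat − PEEPtotal) = 410 / (17.5 − 12) = 410 / 5.5 = 74.545 mL/cmH2O.

74.5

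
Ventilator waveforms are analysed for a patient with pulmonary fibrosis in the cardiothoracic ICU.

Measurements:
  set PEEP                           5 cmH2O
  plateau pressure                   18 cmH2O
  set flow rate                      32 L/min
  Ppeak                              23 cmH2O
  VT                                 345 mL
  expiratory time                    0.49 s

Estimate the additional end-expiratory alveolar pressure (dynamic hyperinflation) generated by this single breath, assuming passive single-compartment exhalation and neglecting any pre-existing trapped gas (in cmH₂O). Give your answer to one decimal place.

1.8

Flow: 32 L/min ÷ 60 = 0.5333 L/s.
R = (PIP − Pplat)/V̇ = (23 − 18) / 0.5333 = 5.0/0.5333 = 9.376 cmH2O·s/L.
C = Vt/(Pplat − PEEP) = 345.0 / (18 − 5) = 345.0/13.0 = 26.538 mL/cmH2O.
τ = R × C = 9.376 × 0.02654 L/cmH2O = 0.2488 s.
Fraction remaining = e^(−Te/τ) = e^(−0.49/0.2488) = 0.1395; trapped volume = 345.0 × 0.1395 = 48.128 mL.
Additional alveolar pressure from trapping ≈ V_trapped / C = 48.128 / 26.538 = 1.814 cmH2O.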